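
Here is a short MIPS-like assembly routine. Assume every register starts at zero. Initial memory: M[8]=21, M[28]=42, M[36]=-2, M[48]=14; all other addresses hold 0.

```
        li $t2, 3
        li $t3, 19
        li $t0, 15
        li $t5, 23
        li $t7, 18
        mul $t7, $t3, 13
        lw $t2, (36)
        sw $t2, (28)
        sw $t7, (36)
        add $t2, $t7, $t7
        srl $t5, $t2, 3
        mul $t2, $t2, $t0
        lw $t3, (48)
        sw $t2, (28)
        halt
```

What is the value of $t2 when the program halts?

7410

after li $t2, 3: $t2=3
after li $t3, 19: $t3=19
after li $t0, 15: $t0=15
after li $t5, 23: $t5=23
after li $t7, 18: $t7=18
after mul $t7, $t3, 13: $t7=19*13=247
after lw $t2, (36): $t2=M[36]=-2
sw $t2, (28) → M[28]=-2
sw $t7, (36) → M[36]=247
after add $t2, $t7, $t7: $t2=247+247=494
after srl $t5, $t2, 3: $t5=494>>3=61
after mul $t2, $t2, $t0: $t2=494*15=7410
after lw $t3, (48): $t3=M[48]=14
sw $t2, (28) → M[28]=7410
halt.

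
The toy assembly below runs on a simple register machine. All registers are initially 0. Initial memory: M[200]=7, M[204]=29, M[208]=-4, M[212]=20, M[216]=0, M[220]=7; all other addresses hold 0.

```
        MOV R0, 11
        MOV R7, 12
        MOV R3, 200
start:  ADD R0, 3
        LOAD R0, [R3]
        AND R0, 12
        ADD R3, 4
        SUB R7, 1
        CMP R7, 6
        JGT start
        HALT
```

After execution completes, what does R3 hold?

224

after MOV R0, 11: R0=11
after MOV R7, 12: R7=12
after MOV R3, 200: R3=200
after ADD R0, 3: R0=11+3=14
after LOAD R0, [R3]: R0=M[200]=7
after AND R0, 12: R0=7&12=4
after ADD R3, 4: R3=200+4=204
after SUB R7, 1: R7=12-1=11
CMP R7, 6  (cmp 11,6)
JGT start: taken
after ADD R0, 3: R0=4+3=7
after LOAD R0, [R3]: R0=M[204]=29
after AND R0, 12: R0=29&12=12
after ADD R3, 4: R3=204+4=208
after SUB R7, 1: R7=11-1=10
CMP R7, 6  (cmp 10,6)
JGT start: taken
after ADD R0, 3: R0=12+3=15
after LOAD R0, [R3]: R0=M[208]=-4
after AND R0, 12: R0=(-4)&12=12
after ADD R3, 4: R3=208+4=212
after SUB R7, 1: R7=10-1=9
CMP R7, 6  (cmp 9,6)
JGT start: taken
after ADD R0, 3: R0=12+3=15
after LOAD R0, [R3]: R0=M[212]=20
after AND R0, 12: R0=20&12=4
after ADD R3, 4: R3=212+4=216
after SUB R7, 1: R7=9-1=8
CMP R7, 6  (cmp 8,6)
JGT start: taken
after ADD R0, 3: R0=4+3=7
after LOAD R0, [R3]: R0=M[216]=0
after AND R0, 12: R0=0&12=0
after ADD R3, 4: R3=216+4=220
after SUB R7, 1: R7=8-1=7
CMP R7, 6  (cmp 7,6)
JGT start: taken
after ADD R0, 3: R0=0+3=3
after LOAD R0, [R3]: R0=M[220]=7
after AND R0, 12: R0=7&12=4
after ADD R3, 4: R3=220+4=224
after SUB R7, 1: R7=7-1=6
CMP R7, 6  (cmp 6,6)
JGT start: not taken
halt.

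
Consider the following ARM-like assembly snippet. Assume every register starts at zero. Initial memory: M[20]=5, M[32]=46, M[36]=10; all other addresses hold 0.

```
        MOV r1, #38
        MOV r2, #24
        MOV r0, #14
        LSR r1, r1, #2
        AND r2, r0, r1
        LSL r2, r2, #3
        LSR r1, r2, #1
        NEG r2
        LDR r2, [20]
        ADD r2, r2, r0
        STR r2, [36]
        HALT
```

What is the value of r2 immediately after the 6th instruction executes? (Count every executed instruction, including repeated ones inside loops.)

MOV r1, #38 → r1=38
MOV r2, #24 → r2=24
MOV r0, #14 → r0=14
LSR r1, r1, #2 → r1=38>>2=9
AND r2, r0, r1 → r2=14&9=8
LSL r2, r2, #3 → r2=8<<3=64
After step 6: r2 = 64.

64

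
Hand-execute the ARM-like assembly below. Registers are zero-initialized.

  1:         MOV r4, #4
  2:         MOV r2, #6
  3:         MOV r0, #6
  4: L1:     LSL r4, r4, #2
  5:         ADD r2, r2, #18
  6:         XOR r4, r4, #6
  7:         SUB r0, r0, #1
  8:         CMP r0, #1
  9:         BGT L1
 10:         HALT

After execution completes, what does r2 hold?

after MOV r4, #4: r4=4
after MOV r2, #6: r2=6
after MOV r0, #6: r0=6
after LSL r4, r4, #2: r4=4<<2=16
after ADD r2, r2, #18: r2=6+18=24
after XOR r4, r4, #6: r4=16^6=22
after SUB r0, r0, #1: r0=6-1=5
CMP r0, #1  (cmp 5,1)
BGT L1: taken
after LSL r4, r4, #2: r4=22<<2=88
after ADD r2, r2, #18: r2=24+18=42
after XOR r4, r4, #6: r4=88^6=94
after SUB r0, r0, #1: r0=5-1=4
CMP r0, #1  (cmp 4,1)
BGT L1: taken
after LSL r4, r4, #2: r4=94<<2=376
after ADD r2, r2, #18: r2=42+18=60
after XOR r4, r4, #6: r4=376^6=382
after SUB r0, r0, #1: r0=4-1=3
CMP r0, #1  (cmp 3,1)
BGT L1: taken
after LSL r4, r4, #2: r4=382<<2=1528
after ADD r2, r2, #18: r2=60+18=78
after XOR r4, r4, #6: r4=1528^6=1534
after SUB r0, r0, #1: r0=3-1=2
CMP r0, #1  (cmp 2,1)
BGT L1: taken
after LSL r4, r4, #2: r4=1534<<2=6136
after ADD r2, r2, #18: r2=78+18=96
after XOR r4, r4, #6: r4=6136^6=6142
after SUB r0, r0, #1: r0=2-1=1
CMP r0, #1  (cmp 1,1)
BGT L1: not taken
halt.

96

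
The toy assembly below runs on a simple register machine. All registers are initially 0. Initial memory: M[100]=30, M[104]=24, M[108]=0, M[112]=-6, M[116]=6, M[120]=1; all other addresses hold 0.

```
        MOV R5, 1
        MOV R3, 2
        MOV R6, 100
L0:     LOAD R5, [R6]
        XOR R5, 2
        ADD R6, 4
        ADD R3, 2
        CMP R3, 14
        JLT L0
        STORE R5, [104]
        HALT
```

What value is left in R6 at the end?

MOV R5, 1 → R5=1
MOV R3, 2 → R3=2
MOV R6, 100 → R6=100
LOAD R5, [R6] → R5=M[100]=30
XOR R5, 2 → R5=30^2=28
ADD R6, 4 → R6=100+4=104
ADD R3, 2 → R3=2+2=4
CMP R3, 14  (cmp 4,14)
JLT L0: taken
LOAD R5, [R6] → R5=M[104]=24
XOR R5, 2 → R5=24^2=26
ADD R6, 4 → R6=104+4=108
ADD R3, 2 → R3=4+2=6
CMP R3, 14  (cmp 6,14)
JLT L0: taken
LOAD R5, [R6] → R5=M[108]=0
XOR R5, 2 → R5=0^2=2
ADD R6, 4 → R6=108+4=112
ADD R3, 2 → R3=6+2=8
CMP R3, 14  (cmp 8,14)
JLT L0: taken
LOAD R5, [R6] → R5=M[112]=-6
XOR R5, 2 → R5=(-6)^2=-8
ADD R6, 4 → R6=112+4=116
ADD R3, 2 → R3=8+2=10
CMP R3, 14  (cmp 10,14)
JLT L0: taken
LOAD R5, [R6] → R5=M[116]=6
XOR R5, 2 → R5=6^2=4
ADD R6, 4 → R6=116+4=120
ADD R3, 2 → R3=10+2=12
CMP R3, 14  (cmp 12,14)
JLT L0: taken
LOAD R5, [R6] → R5=M[120]=1
XOR R5, 2 → R5=1^2=3
ADD R6, 4 → R6=120+4=124
ADD R3, 2 → R3=12+2=14
CMP R3, 14  (cmp 14,14)
JLT L0: not taken
STORE R5, [104] → M[104]=3
halt.

124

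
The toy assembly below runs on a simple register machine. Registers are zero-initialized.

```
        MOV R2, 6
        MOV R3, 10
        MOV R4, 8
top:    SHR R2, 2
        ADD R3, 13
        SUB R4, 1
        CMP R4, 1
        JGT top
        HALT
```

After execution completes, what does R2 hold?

0

R2=6
R3=10
R4=8
R2=6>>2=1
R3=10+13=23
R4=8-1=7
CMP R4, 1  (cmp 7,1)
JGT top: taken
R2=1>>2=0
R3=23+13=36
R4=7-1=6
CMP R4, 1  (cmp 6,1)
JGT top: taken
R2=0>>2=0
R3=36+13=49
R4=6-1=5
CMP R4, 1  (cmp 5,1)
JGT top: taken
R2=0>>2=0
R3=49+13=62
R4=5-1=4
CMP R4, 1  (cmp 4,1)
JGT top: taken
R2=0>>2=0
R3=62+13=75
R4=4-1=3
CMP R4, 1  (cmp 3,1)
JGT top: taken
R2=0>>2=0
R3=75+13=88
R4=3-1=2
CMP R4, 1  (cmp 2,1)
JGT top: taken
R2=0>>2=0
R3=88+13=101
R4=2-1=1
CMP R4, 1  (cmp 1,1)
JGT top: not taken
halt.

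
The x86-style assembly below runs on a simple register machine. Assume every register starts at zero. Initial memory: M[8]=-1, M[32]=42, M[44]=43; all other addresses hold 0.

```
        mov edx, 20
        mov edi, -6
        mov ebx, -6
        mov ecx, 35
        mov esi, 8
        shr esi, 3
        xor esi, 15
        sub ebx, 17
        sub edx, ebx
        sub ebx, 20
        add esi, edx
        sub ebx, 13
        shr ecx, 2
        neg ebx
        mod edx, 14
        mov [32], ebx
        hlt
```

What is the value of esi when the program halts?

57

edx=20
edi=-6
ebx=-6
ecx=35
esi=8
esi=8>>3=1
esi=1^15=14
ebx=(-6)-17=-23
edx=20-(-23)=43
ebx=(-23)-20=-43
esi=14+43=57
ebx=(-43)-13=-56
ecx=35>>2=8
ebx=-(-56)=56
edx=43%14=1
mov [32], ebx → M[32]=56
halt.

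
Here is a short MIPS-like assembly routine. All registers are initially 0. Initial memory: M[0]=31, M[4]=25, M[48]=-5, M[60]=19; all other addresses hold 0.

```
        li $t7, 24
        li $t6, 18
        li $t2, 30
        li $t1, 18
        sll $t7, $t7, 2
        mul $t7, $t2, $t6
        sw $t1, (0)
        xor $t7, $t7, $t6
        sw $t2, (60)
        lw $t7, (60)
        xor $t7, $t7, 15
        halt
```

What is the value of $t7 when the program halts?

$t7=24
$t6=18
$t2=30
$t1=18
$t7=24<<2=96
$t7=30*18=540
sw $t1, (0) → M[0]=18
$t7=540^18=526
sw $t2, (60) → M[60]=30
$t7=M[60]=30
$t7=30^15=17
halt.

17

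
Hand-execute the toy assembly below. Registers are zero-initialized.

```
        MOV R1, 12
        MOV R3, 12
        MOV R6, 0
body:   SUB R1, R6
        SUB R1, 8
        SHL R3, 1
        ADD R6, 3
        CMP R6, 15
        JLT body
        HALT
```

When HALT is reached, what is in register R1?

MOV R1, 12 → R1=12
MOV R3, 12 → R3=12
MOV R6, 0 → R6=0
SUB R1, R6 → R1=12-0=12
SUB R1, 8 → R1=12-8=4
SHL R3, 1 → R3=12<<1=24
ADD R6, 3 → R6=0+3=3
CMP R6, 15  (cmp 3,15)
JLT body: taken
SUB R1, R6 → R1=4-3=1
SUB R1, 8 → R1=1-8=-7
SHL R3, 1 → R3=24<<1=48
ADD R6, 3 → R6=3+3=6
CMP R6, 15  (cmp 6,15)
JLT body: taken
SUB R1, R6 → R1=(-7)-6=-13
SUB R1, 8 → R1=(-13)-8=-21
SHL R3, 1 → R3=48<<1=96
ADD R6, 3 → R6=6+3=9
CMP R6, 15  (cmp 9,15)
JLT body: taken
SUB R1, R6 → R1=(-21)-9=-30
SUB R1, 8 → R1=(-30)-8=-38
SHL R3, 1 → R3=96<<1=192
ADD R6, 3 → R6=9+3=12
CMP R6, 15  (cmp 12,15)
JLT body: taken
SUB R1, R6 → R1=(-38)-12=-50
SUB R1, 8 → R1=(-50)-8=-58
SHL R3, 1 → R3=192<<1=384
ADD R6, 3 → R6=12+3=15
CMP R6, 15  (cmp 15,15)
JLT body: not taken
halt.

-58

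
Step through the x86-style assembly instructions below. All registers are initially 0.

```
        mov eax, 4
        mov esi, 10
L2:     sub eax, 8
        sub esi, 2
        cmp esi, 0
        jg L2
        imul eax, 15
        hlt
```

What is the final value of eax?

-540

eax=4
esi=10
eax=4-8=-4
esi=10-2=8
cmp esi, 0  (cmp 8,0)
jg L2: taken
eax=(-4)-8=-12
esi=8-2=6
cmp esi, 0  (cmp 6,0)
jg L2: taken
eax=(-12)-8=-20
esi=6-2=4
cmp esi, 0  (cmp 4,0)
jg L2: taken
eax=(-20)-8=-28
esi=4-2=2
cmp esi, 0  (cmp 2,0)
jg L2: taken
eax=(-28)-8=-36
esi=2-2=0
cmp esi, 0  (cmp 0,0)
jg L2: not taken
eax=(-36)*15=-540
halt.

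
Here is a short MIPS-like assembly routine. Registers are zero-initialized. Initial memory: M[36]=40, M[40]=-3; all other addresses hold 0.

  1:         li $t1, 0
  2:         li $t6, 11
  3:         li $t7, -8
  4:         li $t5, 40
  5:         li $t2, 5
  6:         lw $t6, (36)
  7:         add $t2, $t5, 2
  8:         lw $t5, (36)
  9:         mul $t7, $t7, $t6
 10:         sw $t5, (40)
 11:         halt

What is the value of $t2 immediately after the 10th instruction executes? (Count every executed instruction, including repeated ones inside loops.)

li $t1, 0 → $t1=0
li $t6, 11 → $t6=11
li $t7, -8 → $t7=-8
li $t5, 40 → $t5=40
li $t2, 5 → $t2=5
lw $t6, (36) → $t6=M[36]=40
add $t2, $t5, 2 → $t2=40+2=42
lw $t5, (36) → $t5=M[36]=40
mul $t7, $t7, $t6 → $t7=(-8)*40=-320
sw $t5, (40) → M[40]=40
After step 10: $t2 = 42.

42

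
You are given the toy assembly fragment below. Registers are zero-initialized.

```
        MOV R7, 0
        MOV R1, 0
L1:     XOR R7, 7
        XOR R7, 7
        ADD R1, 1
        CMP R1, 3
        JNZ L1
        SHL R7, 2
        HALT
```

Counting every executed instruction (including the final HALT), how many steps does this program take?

after MOV R7, 0: R7=0
after MOV R1, 0: R1=0
after XOR R7, 7: R7=0^7=7
after XOR R7, 7: R7=7^7=0
after ADD R1, 1: R1=0+1=1
CMP R1, 3  (cmp 1,3)
JNZ L1: taken
after XOR R7, 7: R7=0^7=7
after XOR R7, 7: R7=7^7=0
after ADD R1, 1: R1=1+1=2
CMP R1, 3  (cmp 2,3)
JNZ L1: taken
after XOR R7, 7: R7=0^7=7
after XOR R7, 7: R7=7^7=0
after ADD R1, 1: R1=2+1=3
CMP R1, 3  (cmp 3,3)
JNZ L1: not taken
after SHL R7, 2: R7=0<<2=0
halt.
Total executed instructions: 19.

19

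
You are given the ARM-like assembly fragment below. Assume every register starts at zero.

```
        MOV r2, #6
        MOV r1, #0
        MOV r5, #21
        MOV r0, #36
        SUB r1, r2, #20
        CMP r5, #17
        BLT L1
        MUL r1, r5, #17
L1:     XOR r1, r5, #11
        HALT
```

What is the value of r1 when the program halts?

30

r2=6
r1=0
r5=21
r0=36
r1=6-20=-14
CMP r5, #17  (cmp 21,17)
BLT L1: not taken
r1=21*17=357
r1=21^11=30
halt.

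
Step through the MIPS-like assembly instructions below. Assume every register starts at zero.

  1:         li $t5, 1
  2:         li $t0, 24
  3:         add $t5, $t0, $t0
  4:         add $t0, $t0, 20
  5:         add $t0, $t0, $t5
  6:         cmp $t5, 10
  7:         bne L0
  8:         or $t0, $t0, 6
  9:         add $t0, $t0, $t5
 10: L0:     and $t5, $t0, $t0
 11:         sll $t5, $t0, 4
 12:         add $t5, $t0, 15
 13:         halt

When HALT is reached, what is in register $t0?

li $t5, 1 → $t5=1
li $t0, 24 → $t0=24
add $t5, $t0, $t0 → $t5=24+24=48
add $t0, $t0, 20 → $t0=24+20=44
add $t0, $t0, $t5 → $t0=44+48=92
cmp $t5, 10  (cmp 48,10)
bne L0: taken
and $t5, $t0, $t0 → $t5=92&92=92
sll $t5, $t0, 4 → $t5=92<<4=1472
add $t5, $t0, 15 → $t5=92+15=107
halt.

92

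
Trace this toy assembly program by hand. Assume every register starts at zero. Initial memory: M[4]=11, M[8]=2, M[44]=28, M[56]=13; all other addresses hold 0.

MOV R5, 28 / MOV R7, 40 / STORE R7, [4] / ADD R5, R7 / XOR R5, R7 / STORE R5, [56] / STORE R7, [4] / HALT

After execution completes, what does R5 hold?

108

MOV R5, 28 → R5=28
MOV R7, 40 → R7=40
STORE R7, [4] → M[4]=40
ADD R5, R7 → R5=28+40=68
XOR R5, R7 → R5=68^40=108
STORE R5, [56] → M[56]=108
STORE R7, [4] → M[4]=40
halt.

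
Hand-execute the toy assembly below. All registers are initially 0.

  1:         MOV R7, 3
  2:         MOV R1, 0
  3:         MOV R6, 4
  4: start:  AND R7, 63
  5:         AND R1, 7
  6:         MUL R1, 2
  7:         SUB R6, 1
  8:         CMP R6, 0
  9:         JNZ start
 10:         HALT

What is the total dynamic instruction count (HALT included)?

28

after MOV R7, 3: R7=3
after MOV R1, 0: R1=0
after MOV R6, 4: R6=4
after AND R7, 63: R7=3&63=3
after AND R1, 7: R1=0&7=0
after MUL R1, 2: R1=0*2=0
after SUB R6, 1: R6=4-1=3
CMP R6, 0  (cmp 3,0)
JNZ start: taken
after AND R7, 63: R7=3&63=3
after AND R1, 7: R1=0&7=0
after MUL R1, 2: R1=0*2=0
after SUB R6, 1: R6=3-1=2
CMP R6, 0  (cmp 2,0)
JNZ start: taken
after AND R7, 63: R7=3&63=3
after AND R1, 7: R1=0&7=0
after MUL R1, 2: R1=0*2=0
after SUB R6, 1: R6=2-1=1
CMP R6, 0  (cmp 1,0)
JNZ start: taken
after AND R7, 63: R7=3&63=3
after AND R1, 7: R1=0&7=0
after MUL R1, 2: R1=0*2=0
after SUB R6, 1: R6=1-1=0
CMP R6, 0  (cmp 0,0)
JNZ start: not taken
halt.
Total executed instructions: 28.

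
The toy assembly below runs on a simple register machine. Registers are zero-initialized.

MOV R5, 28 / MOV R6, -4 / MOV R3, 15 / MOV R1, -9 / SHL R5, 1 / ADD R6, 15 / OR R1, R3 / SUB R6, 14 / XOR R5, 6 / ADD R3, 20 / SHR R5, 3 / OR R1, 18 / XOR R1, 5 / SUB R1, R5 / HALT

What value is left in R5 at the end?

7

after MOV R5, 28: R5=28
after MOV R6, -4: R6=-4
after MOV R3, 15: R3=15
after MOV R1, -9: R1=-9
after SHL R5, 1: R5=28<<1=56
after ADD R6, 15: R6=(-4)+15=11
after OR R1, R3: R1=(-9)|15=-1
after SUB R6, 14: R6=11-14=-3
after XOR R5, 6: R5=56^6=62
after ADD R3, 20: R3=15+20=35
after SHR R5, 3: R5=62>>3=7
after OR R1, 18: R1=(-1)|18=-1
after XOR R1, 5: R1=(-1)^5=-6
after SUB R1, R5: R1=(-6)-7=-13
halt.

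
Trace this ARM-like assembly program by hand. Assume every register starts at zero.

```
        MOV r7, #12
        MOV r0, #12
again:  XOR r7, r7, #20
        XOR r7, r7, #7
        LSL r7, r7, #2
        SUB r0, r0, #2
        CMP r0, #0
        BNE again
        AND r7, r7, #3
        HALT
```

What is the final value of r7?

MOV r7, #12 → r7=12
MOV r0, #12 → r0=12
XOR r7, r7, #20 → r7=12^20=24
XOR r7, r7, #7 → r7=24^7=31
LSL r7, r7, #2 → r7=31<<2=124
SUB r0, r0, #2 → r0=12-2=10
CMP r0, #0  (cmp 10,0)
BNE again: taken
XOR r7, r7, #20 → r7=124^20=104
XOR r7, r7, #7 → r7=104^7=111
LSL r7, r7, #2 → r7=111<<2=444
SUB r0, r0, #2 → r0=10-2=8
CMP r0, #0  (cmp 8,0)
BNE again: taken
XOR r7, r7, #20 → r7=444^20=424
XOR r7, r7, #7 → r7=424^7=431
LSL r7, r7, #2 → r7=431<<2=1724
SUB r0, r0, #2 → r0=8-2=6
CMP r0, #0  (cmp 6,0)
BNE again: taken
XOR r7, r7, #20 → r7=1724^20=1704
XOR r7, r7, #7 → r7=1704^7=1711
LSL r7, r7, #2 → r7=1711<<2=6844
SUB r0, r0, #2 → r0=6-2=4
CMP r0, #0  (cmp 4,0)
BNE again: taken
XOR r7, r7, #20 → r7=6844^20=6824
XOR r7, r7, #7 → r7=6824^7=6831
LSL r7, r7, #2 → r7=6831<<2=27324
SUB r0, r0, #2 → r0=4-2=2
CMP r0, #0  (cmp 2,0)
BNE again: taken
XOR r7, r7, #20 → r7=27324^20=27304
XOR r7, r7, #7 → r7=27304^7=27311
LSL r7, r7, #2 → r7=27311<<2=109244
SUB r0, r0, #2 → r0=2-2=0
CMP r0, #0  (cmp 0,0)
BNE again: not taken
AND r7, r7, #3 → r7=109244&3=0
halt.

0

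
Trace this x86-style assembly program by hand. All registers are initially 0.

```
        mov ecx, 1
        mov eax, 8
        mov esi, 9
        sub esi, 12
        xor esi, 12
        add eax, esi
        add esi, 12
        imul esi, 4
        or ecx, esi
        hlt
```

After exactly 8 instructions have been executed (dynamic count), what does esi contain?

ecx=1
eax=8
esi=9
esi=9-12=-3
esi=(-3)^12=-15
eax=8+(-15)=-7
esi=(-15)+12=-3
esi=(-3)*4=-12
After step 8: esi = -12.

-12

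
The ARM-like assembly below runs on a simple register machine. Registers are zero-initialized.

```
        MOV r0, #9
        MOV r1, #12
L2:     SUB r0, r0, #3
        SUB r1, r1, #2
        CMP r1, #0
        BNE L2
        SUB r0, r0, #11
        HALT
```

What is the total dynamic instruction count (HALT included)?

MOV r0, #9 → r0=9
MOV r1, #12 → r1=12
SUB r0, r0, #3 → r0=9-3=6
SUB r1, r1, #2 → r1=12-2=10
CMP r1, #0  (cmp 10,0)
BNE L2: taken
SUB r0, r0, #3 → r0=6-3=3
SUB r1, r1, #2 → r1=10-2=8
CMP r1, #0  (cmp 8,0)
BNE L2: taken
SUB r0, r0, #3 → r0=3-3=0
SUB r1, r1, #2 → r1=8-2=6
CMP r1, #0  (cmp 6,0)
BNE L2: taken
SUB r0, r0, #3 → r0=0-3=-3
SUB r1, r1, #2 → r1=6-2=4
CMP r1, #0  (cmp 4,0)
BNE L2: taken
SUB r0, r0, #3 → r0=(-3)-3=-6
SUB r1, r1, #2 → r1=4-2=2
CMP r1, #0  (cmp 2,0)
BNE L2: taken
SUB r0, r0, #3 → r0=(-6)-3=-9
SUB r1, r1, #2 → r1=2-2=0
CMP r1, #0  (cmp 0,0)
BNE L2: not taken
SUB r0, r0, #11 → r0=(-9)-11=-20
halt.
Total executed instructions: 28.

28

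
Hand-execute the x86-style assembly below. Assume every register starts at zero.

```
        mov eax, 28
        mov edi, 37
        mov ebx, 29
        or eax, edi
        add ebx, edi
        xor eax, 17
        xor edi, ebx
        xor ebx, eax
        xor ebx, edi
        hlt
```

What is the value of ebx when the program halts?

eax=28
edi=37
ebx=29
eax=28|37=61
ebx=29+37=66
eax=61^17=44
edi=37^66=103
ebx=66^44=110
ebx=110^103=9
halt.

9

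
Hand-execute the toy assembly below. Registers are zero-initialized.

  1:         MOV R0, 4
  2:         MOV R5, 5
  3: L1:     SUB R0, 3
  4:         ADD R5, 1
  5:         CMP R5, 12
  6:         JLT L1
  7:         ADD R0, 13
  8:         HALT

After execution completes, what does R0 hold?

MOV R0, 4 → R0=4
MOV R5, 5 → R5=5
SUB R0, 3 → R0=4-3=1
ADD R5, 1 → R5=5+1=6
CMP R5, 12  (cmp 6,12)
JLT L1: taken
SUB R0, 3 → R0=1-3=-2
ADD R5, 1 → R5=6+1=7
CMP R5, 12  (cmp 7,12)
JLT L1: taken
SUB R0, 3 → R0=(-2)-3=-5
ADD R5, 1 → R5=7+1=8
CMP R5, 12  (cmp 8,12)
JLT L1: taken
SUB R0, 3 → R0=(-5)-3=-8
ADD R5, 1 → R5=8+1=9
CMP R5, 12  (cmp 9,12)
JLT L1: taken
SUB R0, 3 → R0=(-8)-3=-11
ADD R5, 1 → R5=9+1=10
CMP R5, 12  (cmp 10,12)
JLT L1: taken
SUB R0, 3 → R0=(-11)-3=-14
ADD R5, 1 → R5=10+1=11
CMP R5, 12  (cmp 11,12)
JLT L1: taken
SUB R0, 3 → R0=(-14)-3=-17
ADD R5, 1 → R5=11+1=12
CMP R5, 12  (cmp 12,12)
JLT L1: not taken
ADD R0, 13 → R0=(-17)+13=-4
halt.

-4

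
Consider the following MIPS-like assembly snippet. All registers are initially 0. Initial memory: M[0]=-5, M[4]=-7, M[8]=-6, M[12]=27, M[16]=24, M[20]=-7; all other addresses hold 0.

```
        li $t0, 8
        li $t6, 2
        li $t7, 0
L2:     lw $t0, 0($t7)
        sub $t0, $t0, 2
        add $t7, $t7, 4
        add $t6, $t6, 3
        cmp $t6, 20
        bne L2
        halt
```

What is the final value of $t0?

-9

$t0=8
$t6=2
$t7=0
$t0=M[0]=-5
$t0=(-5)-2=-7
$t7=0+4=4
$t6=2+3=5
cmp $t6, 20  (cmp 5,20)
bne L2: taken
$t0=M[4]=-7
$t0=(-7)-2=-9
$t7=4+4=8
$t6=5+3=8
cmp $t6, 20  (cmp 8,20)
bne L2: taken
$t0=M[8]=-6
$t0=(-6)-2=-8
$t7=8+4=12
$t6=8+3=11
cmp $t6, 20  (cmp 11,20)
bne L2: taken
$t0=M[12]=27
$t0=27-2=25
$t7=12+4=16
$t6=11+3=14
cmp $t6, 20  (cmp 14,20)
bne L2: taken
$t0=M[16]=24
$t0=24-2=22
$t7=16+4=20
$t6=14+3=17
cmp $t6, 20  (cmp 17,20)
bne L2: taken
$t0=M[20]=-7
$t0=(-7)-2=-9
$t7=20+4=24
$t6=17+3=20
cmp $t6, 20  (cmp 20,20)
bne L2: not taken
halt.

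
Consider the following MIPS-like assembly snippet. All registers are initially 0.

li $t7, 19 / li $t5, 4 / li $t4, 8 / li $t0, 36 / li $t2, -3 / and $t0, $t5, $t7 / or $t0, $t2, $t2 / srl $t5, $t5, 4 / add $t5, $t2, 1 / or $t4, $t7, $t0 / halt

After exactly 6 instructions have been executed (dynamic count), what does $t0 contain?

0

li $t7, 19 → $t7=19
li $t5, 4 → $t5=4
li $t4, 8 → $t4=8
li $t0, 36 → $t0=36
li $t2, -3 → $t2=-3
and $t0, $t5, $t7 → $t0=4&19=0
After step 6: $t0 = 0.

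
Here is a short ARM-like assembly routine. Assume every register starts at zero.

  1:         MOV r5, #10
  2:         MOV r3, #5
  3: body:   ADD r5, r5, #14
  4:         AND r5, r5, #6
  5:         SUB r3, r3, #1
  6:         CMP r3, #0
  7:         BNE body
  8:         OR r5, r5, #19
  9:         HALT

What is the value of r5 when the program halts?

r5=10
r3=5
r5=10+14=24
r5=24&6=0
r3=5-1=4
CMP r3, #0  (cmp 4,0)
BNE body: taken
r5=0+14=14
r5=14&6=6
r3=4-1=3
CMP r3, #0  (cmp 3,0)
BNE body: taken
r5=6+14=20
r5=20&6=4
r3=3-1=2
CMP r3, #0  (cmp 2,0)
BNE body: taken
r5=4+14=18
r5=18&6=2
r3=2-1=1
CMP r3, #0  (cmp 1,0)
BNE body: taken
r5=2+14=16
r5=16&6=0
r3=1-1=0
CMP r3, #0  (cmp 0,0)
BNE body: not taken
r5=0|19=19
halt.

19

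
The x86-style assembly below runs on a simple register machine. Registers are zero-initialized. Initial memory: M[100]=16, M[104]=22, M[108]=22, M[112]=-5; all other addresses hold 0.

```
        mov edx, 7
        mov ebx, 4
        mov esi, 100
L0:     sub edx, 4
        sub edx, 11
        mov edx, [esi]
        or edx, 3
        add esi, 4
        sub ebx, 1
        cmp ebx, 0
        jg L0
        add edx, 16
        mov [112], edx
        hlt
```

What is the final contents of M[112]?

after mov edx, 7: edx=7
after mov ebx, 4: ebx=4
after mov esi, 100: esi=100
after sub edx, 4: edx=7-4=3
after sub edx, 11: edx=3-11=-8
after mov edx, [esi]: edx=M[100]=16
after or edx, 3: edx=16|3=19
after add esi, 4: esi=100+4=104
after sub ebx, 1: ebx=4-1=3
cmp ebx, 0  (cmp 3,0)
jg L0: taken
after sub edx, 4: edx=19-4=15
after sub edx, 11: edx=15-11=4
after mov edx, [esi]: edx=M[104]=22
after or edx, 3: edx=22|3=23
after add esi, 4: esi=104+4=108
after sub ebx, 1: ebx=3-1=2
cmp ebx, 0  (cmp 2,0)
jg L0: taken
after sub edx, 4: edx=23-4=19
after sub edx, 11: edx=19-11=8
after mov edx, [esi]: edx=M[108]=22
after or edx, 3: edx=22|3=23
after add esi, 4: esi=108+4=112
after sub ebx, 1: ebx=2-1=1
cmp ebx, 0  (cmp 1,0)
jg L0: taken
after sub edx, 4: edx=23-4=19
after sub edx, 11: edx=19-11=8
after mov edx, [esi]: edx=M[112]=-5
after or edx, 3: edx=(-5)|3=-5
after add esi, 4: esi=112+4=116
after sub ebx, 1: ebx=1-1=0
cmp ebx, 0  (cmp 0,0)
jg L0: not taken
after add edx, 16: edx=(-5)+16=11
mov [112], edx → M[112]=11
halt.

11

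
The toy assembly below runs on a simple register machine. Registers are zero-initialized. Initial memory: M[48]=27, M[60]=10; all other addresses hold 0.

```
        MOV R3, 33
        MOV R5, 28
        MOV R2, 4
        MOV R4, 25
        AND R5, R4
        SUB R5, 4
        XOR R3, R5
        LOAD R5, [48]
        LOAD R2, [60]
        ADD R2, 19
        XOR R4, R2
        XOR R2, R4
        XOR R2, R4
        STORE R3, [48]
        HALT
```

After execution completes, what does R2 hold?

29

after MOV R3, 33: R3=33
after MOV R5, 28: R5=28
after MOV R2, 4: R2=4
after MOV R4, 25: R4=25
after AND R5, R4: R5=28&25=24
after SUB R5, 4: R5=24-4=20
after XOR R3, R5: R3=33^20=53
after LOAD R5, [48]: R5=M[48]=27
after LOAD R2, [60]: R2=M[60]=10
after ADD R2, 19: R2=10+19=29
after XOR R4, R2: R4=25^29=4
after XOR R2, R4: R2=29^4=25
after XOR R2, R4: R2=25^4=29
STORE R3, [48] → M[48]=53
halt.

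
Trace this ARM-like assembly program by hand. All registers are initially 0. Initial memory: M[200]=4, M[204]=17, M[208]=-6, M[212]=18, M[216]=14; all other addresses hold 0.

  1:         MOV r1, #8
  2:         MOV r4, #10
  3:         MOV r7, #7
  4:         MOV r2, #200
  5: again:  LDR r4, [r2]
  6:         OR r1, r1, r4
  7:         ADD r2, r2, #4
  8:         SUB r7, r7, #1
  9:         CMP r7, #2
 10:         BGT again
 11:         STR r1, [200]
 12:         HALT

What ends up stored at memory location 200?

-1

after MOV r1, #8: r1=8
after MOV r4, #10: r4=10
after MOV r7, #7: r7=7
after MOV r2, #200: r2=200
after LDR r4, [r2]: r4=M[200]=4
after OR r1, r1, r4: r1=8|4=12
after ADD r2, r2, #4: r2=200+4=204
after SUB r7, r7, #1: r7=7-1=6
CMP r7, #2  (cmp 6,2)
BGT again: taken
after LDR r4, [r2]: r4=M[204]=17
after OR r1, r1, r4: r1=12|17=29
after ADD r2, r2, #4: r2=204+4=208
after SUB r7, r7, #1: r7=6-1=5
CMP r7, #2  (cmp 5,2)
BGT again: taken
after LDR r4, [r2]: r4=M[208]=-6
after OR r1, r1, r4: r1=29|(-6)=-1
after ADD r2, r2, #4: r2=208+4=212
after SUB r7, r7, #1: r7=5-1=4
CMP r7, #2  (cmp 4,2)
BGT again: taken
after LDR r4, [r2]: r4=M[212]=18
after OR r1, r1, r4: r1=(-1)|18=-1
after ADD r2, r2, #4: r2=212+4=216
after SUB r7, r7, #1: r7=4-1=3
CMP r7, #2  (cmp 3,2)
BGT again: taken
after LDR r4, [r2]: r4=M[216]=14
after OR r1, r1, r4: r1=(-1)|14=-1
after ADD r2, r2, #4: r2=216+4=220
after SUB r7, r7, #1: r7=3-1=2
CMP r7, #2  (cmp 2,2)
BGT again: not taken
STR r1, [200] → M[200]=-1
halt.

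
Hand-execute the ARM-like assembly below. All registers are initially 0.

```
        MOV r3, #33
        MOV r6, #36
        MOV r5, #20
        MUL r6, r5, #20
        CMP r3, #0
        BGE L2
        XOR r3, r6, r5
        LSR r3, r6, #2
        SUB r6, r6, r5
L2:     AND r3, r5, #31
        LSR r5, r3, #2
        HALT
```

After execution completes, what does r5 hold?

5

after MOV r3, #33: r3=33
after MOV r6, #36: r6=36
after MOV r5, #20: r5=20
after MUL r6, r5, #20: r6=20*20=400
CMP r3, #0  (cmp 33,0)
BGE L2: taken
after AND r3, r5, #31: r3=20&31=20
after LSR r5, r3, #2: r5=20>>2=5
halt.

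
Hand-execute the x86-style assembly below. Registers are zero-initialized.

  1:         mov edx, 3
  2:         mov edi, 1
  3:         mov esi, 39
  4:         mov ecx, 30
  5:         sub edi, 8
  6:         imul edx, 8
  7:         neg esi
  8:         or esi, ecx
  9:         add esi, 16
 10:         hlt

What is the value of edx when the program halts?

24

edx=3
edi=1
esi=39
ecx=30
edi=1-8=-7
edx=3*8=24
esi=-(39)=-39
esi=(-39)|30=-33
esi=(-33)+16=-17
halt.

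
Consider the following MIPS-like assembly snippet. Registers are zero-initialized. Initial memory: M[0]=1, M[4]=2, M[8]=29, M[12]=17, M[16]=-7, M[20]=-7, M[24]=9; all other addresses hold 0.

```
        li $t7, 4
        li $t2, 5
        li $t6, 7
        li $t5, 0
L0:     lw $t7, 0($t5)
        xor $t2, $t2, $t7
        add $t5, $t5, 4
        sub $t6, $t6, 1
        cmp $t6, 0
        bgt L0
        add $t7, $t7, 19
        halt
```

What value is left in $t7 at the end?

li $t7, 4 → $t7=4
li $t2, 5 → $t2=5
li $t6, 7 → $t6=7
li $t5, 0 → $t5=0
lw $t7, 0($t5) → $t7=M[0]=1
xor $t2, $t2, $t7 → $t2=5^1=4
add $t5, $t5, 4 → $t5=0+4=4
sub $t6, $t6, 1 → $t6=7-1=6
cmp $t6, 0  (cmp 6,0)
bgt L0: taken
lw $t7, 0($t5) → $t7=M[4]=2
xor $t2, $t2, $t7 → $t2=4^2=6
add $t5, $t5, 4 → $t5=4+4=8
sub $t6, $t6, 1 → $t6=6-1=5
cmp $t6, 0  (cmp 5,0)
bgt L0: taken
lw $t7, 0($t5) → $t7=M[8]=29
xor $t2, $t2, $t7 → $t2=6^29=27
add $t5, $t5, 4 → $t5=8+4=12
sub $t6, $t6, 1 → $t6=5-1=4
cmp $t6, 0  (cmp 4,0)
bgt L0: taken
lw $t7, 0($t5) → $t7=M[12]=17
xor $t2, $t2, $t7 → $t2=27^17=10
add $t5, $t5, 4 → $t5=12+4=16
sub $t6, $t6, 1 → $t6=4-1=3
cmp $t6, 0  (cmp 3,0)
bgt L0: taken
lw $t7, 0($t5) → $t7=M[16]=-7
xor $t2, $t2, $t7 → $t2=10^(-7)=-13
add $t5, $t5, 4 → $t5=16+4=20
sub $t6, $t6, 1 → $t6=3-1=2
cmp $t6, 0  (cmp 2,0)
bgt L0: taken
lw $t7, 0($t5) → $t7=M[20]=-7
xor $t2, $t2, $t7 → $t2=(-13)^(-7)=10
add $t5, $t5, 4 → $t5=20+4=24
sub $t6, $t6, 1 → $t6=2-1=1
cmp $t6, 0  (cmp 1,0)
bgt L0: taken
lw $t7, 0($t5) → $t7=M[24]=9
xor $t2, $t2, $t7 → $t2=10^9=3
add $t5, $t5, 4 → $t5=24+4=28
sub $t6, $t6, 1 → $t6=1-1=0
cmp $t6, 0  (cmp 0,0)
bgt L0: not taken
add $t7, $t7, 19 → $t7=9+19=28
halt.

28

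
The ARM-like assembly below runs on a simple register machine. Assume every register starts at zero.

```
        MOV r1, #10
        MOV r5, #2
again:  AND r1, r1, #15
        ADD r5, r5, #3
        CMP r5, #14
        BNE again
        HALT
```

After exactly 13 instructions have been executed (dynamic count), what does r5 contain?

11

MOV r1, #10 → r1=10
MOV r5, #2 → r5=2
AND r1, r1, #15 → r1=10&15=10
ADD r5, r5, #3 → r5=2+3=5
CMP r5, #14  (cmp 5,14)
BNE again: taken
AND r1, r1, #15 → r1=10&15=10
ADD r5, r5, #3 → r5=5+3=8
CMP r5, #14  (cmp 8,14)
BNE again: taken
AND r1, r1, #15 → r1=10&15=10
ADD r5, r5, #3 → r5=8+3=11
CMP r5, #14  (cmp 11,14)
After step 13: r5 = 11.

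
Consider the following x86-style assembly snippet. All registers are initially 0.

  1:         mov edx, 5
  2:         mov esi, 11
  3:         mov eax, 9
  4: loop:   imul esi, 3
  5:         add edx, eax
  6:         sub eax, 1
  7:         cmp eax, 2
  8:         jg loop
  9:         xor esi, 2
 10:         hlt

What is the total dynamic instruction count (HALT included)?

40

mov edx, 5 → edx=5
mov esi, 11 → esi=11
mov eax, 9 → eax=9
imul esi, 3 → esi=11*3=33
add edx, eax → edx=5+9=14
sub eax, 1 → eax=9-1=8
cmp eax, 2  (cmp 8,2)
jg loop: taken
imul esi, 3 → esi=33*3=99
add edx, eax → edx=14+8=22
sub eax, 1 → eax=8-1=7
cmp eax, 2  (cmp 7,2)
jg loop: taken
imul esi, 3 → esi=99*3=297
add edx, eax → edx=22+7=29
sub eax, 1 → eax=7-1=6
cmp eax, 2  (cmp 6,2)
jg loop: taken
imul esi, 3 → esi=297*3=891
add edx, eax → edx=29+6=35
sub eax, 1 → eax=6-1=5
cmp eax, 2  (cmp 5,2)
jg loop: taken
imul esi, 3 → esi=891*3=2673
add edx, eax → edx=35+5=40
sub eax, 1 → eax=5-1=4
cmp eax, 2  (cmp 4,2)
jg loop: taken
imul esi, 3 → esi=2673*3=8019
add edx, eax → edx=40+4=44
sub eax, 1 → eax=4-1=3
cmp eax, 2  (cmp 3,2)
jg loop: taken
imul esi, 3 → esi=8019*3=24057
add edx, eax → edx=44+3=47
sub eax, 1 → eax=3-1=2
cmp eax, 2  (cmp 2,2)
jg loop: not taken
xor esi, 2 → esi=24057^2=24059
halt.
Total executed instructions: 40.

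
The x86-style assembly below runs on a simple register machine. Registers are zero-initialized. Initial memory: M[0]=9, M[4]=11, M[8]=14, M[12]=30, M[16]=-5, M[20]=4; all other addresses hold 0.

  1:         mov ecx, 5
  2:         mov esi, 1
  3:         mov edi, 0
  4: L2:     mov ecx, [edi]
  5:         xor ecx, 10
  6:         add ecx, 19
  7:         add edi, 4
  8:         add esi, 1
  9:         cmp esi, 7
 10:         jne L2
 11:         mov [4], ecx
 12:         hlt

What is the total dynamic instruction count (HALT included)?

47

after mov ecx, 5: ecx=5
after mov esi, 1: esi=1
after mov edi, 0: edi=0
after mov ecx, [edi]: ecx=M[0]=9
after xor ecx, 10: ecx=9^10=3
after add ecx, 19: ecx=3+19=22
after add edi, 4: edi=0+4=4
after add esi, 1: esi=1+1=2
cmp esi, 7  (cmp 2,7)
jne L2: taken
after mov ecx, [edi]: ecx=M[4]=11
after xor ecx, 10: ecx=11^10=1
after add ecx, 19: ecx=1+19=20
after add edi, 4: edi=4+4=8
after add esi, 1: esi=2+1=3
cmp esi, 7  (cmp 3,7)
jne L2: taken
after mov ecx, [edi]: ecx=M[8]=14
after xor ecx, 10: ecx=14^10=4
after add ecx, 19: ecx=4+19=23
after add edi, 4: edi=8+4=12
after add esi, 1: esi=3+1=4
cmp esi, 7  (cmp 4,7)
jne L2: taken
after mov ecx, [edi]: ecx=M[12]=30
after xor ecx, 10: ecx=30^10=20
after add ecx, 19: ecx=20+19=39
after add edi, 4: edi=12+4=16
after add esi, 1: esi=4+1=5
cmp esi, 7  (cmp 5,7)
jne L2: taken
after mov ecx, [edi]: ecx=M[16]=-5
after xor ecx, 10: ecx=(-5)^10=-15
after add ecx, 19: ecx=(-15)+19=4
after add edi, 4: edi=16+4=20
after add esi, 1: esi=5+1=6
cmp esi, 7  (cmp 6,7)
jne L2: taken
after mov ecx, [edi]: ecx=M[20]=4
after xor ecx, 10: ecx=4^10=14
after add ecx, 19: ecx=14+19=33
after add edi, 4: edi=20+4=24
after add esi, 1: esi=6+1=7
cmp esi, 7  (cmp 7,7)
jne L2: not taken
mov [4], ecx → M[4]=33
halt.
Total executed instructions: 47.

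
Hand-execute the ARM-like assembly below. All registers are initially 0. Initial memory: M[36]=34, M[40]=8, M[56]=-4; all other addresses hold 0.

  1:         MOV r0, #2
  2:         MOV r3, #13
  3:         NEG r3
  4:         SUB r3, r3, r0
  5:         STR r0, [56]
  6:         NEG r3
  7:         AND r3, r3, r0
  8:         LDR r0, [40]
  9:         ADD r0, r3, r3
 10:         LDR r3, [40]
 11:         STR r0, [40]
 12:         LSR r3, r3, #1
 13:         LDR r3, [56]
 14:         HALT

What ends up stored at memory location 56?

MOV r0, #2 → r0=2
MOV r3, #13 → r3=13
NEG r3 → r3=-(13)=-13
SUB r3, r3, r0 → r3=(-13)-2=-15
STR r0, [56] → M[56]=2
NEG r3 → r3=-(-15)=15
AND r3, r3, r0 → r3=15&2=2
LDR r0, [40] → r0=M[40]=8
ADD r0, r3, r3 → r0=2+2=4
LDR r3, [40] → r3=M[40]=8
STR r0, [40] → M[40]=4
LSR r3, r3, #1 → r3=8>>1=4
LDR r3, [56] → r3=M[56]=2
halt.

2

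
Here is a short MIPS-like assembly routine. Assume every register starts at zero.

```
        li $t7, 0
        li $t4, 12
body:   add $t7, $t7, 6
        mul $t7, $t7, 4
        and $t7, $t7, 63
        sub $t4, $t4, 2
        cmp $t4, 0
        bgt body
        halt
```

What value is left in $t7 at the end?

li $t7, 0 → $t7=0
li $t4, 12 → $t4=12
add $t7, $t7, 6 → $t7=0+6=6
mul $t7, $t7, 4 → $t7=6*4=24
and $t7, $t7, 63 → $t7=24&63=24
sub $t4, $t4, 2 → $t4=12-2=10
cmp $t4, 0  (cmp 10,0)
bgt body: taken
add $t7, $t7, 6 → $t7=24+6=30
mul $t7, $t7, 4 → $t7=30*4=120
and $t7, $t7, 63 → $t7=120&63=56
sub $t4, $t4, 2 → $t4=10-2=8
cmp $t4, 0  (cmp 8,0)
bgt body: taken
add $t7, $t7, 6 → $t7=56+6=62
mul $t7, $t7, 4 → $t7=62*4=248
and $t7, $t7, 63 → $t7=248&63=56
sub $t4, $t4, 2 → $t4=8-2=6
cmp $t4, 0  (cmp 6,0)
bgt body: taken
add $t7, $t7, 6 → $t7=56+6=62
mul $t7, $t7, 4 → $t7=62*4=248
and $t7, $t7, 63 → $t7=248&63=56
sub $t4, $t4, 2 → $t4=6-2=4
cmp $t4, 0  (cmp 4,0)
bgt body: taken
add $t7, $t7, 6 → $t7=56+6=62
mul $t7, $t7, 4 → $t7=62*4=248
and $t7, $t7, 63 → $t7=248&63=56
sub $t4, $t4, 2 → $t4=4-2=2
cmp $t4, 0  (cmp 2,0)
bgt body: taken
add $t7, $t7, 6 → $t7=56+6=62
mul $t7, $t7, 4 → $t7=62*4=248
and $t7, $t7, 63 → $t7=248&63=56
sub $t4, $t4, 2 → $t4=2-2=0
cmp $t4, 0  (cmp 0,0)
bgt body: not taken
halt.

56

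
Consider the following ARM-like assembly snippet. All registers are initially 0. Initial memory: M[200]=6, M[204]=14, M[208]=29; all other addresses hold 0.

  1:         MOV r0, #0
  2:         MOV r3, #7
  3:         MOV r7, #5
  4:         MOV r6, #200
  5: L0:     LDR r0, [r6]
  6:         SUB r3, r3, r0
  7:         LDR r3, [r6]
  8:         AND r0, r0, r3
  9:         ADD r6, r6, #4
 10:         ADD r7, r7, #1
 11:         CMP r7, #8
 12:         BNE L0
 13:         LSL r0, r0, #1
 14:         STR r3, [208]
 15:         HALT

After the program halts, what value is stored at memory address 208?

29

MOV r0, #0 → r0=0
MOV r3, #7 → r3=7
MOV r7, #5 → r7=5
MOV r6, #200 → r6=200
LDR r0, [r6] → r0=M[200]=6
SUB r3, r3, r0 → r3=7-6=1
LDR r3, [r6] → r3=M[200]=6
AND r0, r0, r3 → r0=6&6=6
ADD r6, r6, #4 → r6=200+4=204
ADD r7, r7, #1 → r7=5+1=6
CMP r7, #8  (cmp 6,8)
BNE L0: taken
LDR r0, [r6] → r0=M[204]=14
SUB r3, r3, r0 → r3=6-14=-8
LDR r3, [r6] → r3=M[204]=14
AND r0, r0, r3 → r0=14&14=14
ADD r6, r6, #4 → r6=204+4=208
ADD r7, r7, #1 → r7=6+1=7
CMP r7, #8  (cmp 7,8)
BNE L0: taken
LDR r0, [r6] → r0=M[208]=29
SUB r3, r3, r0 → r3=14-29=-15
LDR r3, [r6] → r3=M[208]=29
AND r0, r0, r3 → r0=29&29=29
ADD r6, r6, #4 → r6=208+4=212
ADD r7, r7, #1 → r7=7+1=8
CMP r7, #8  (cmp 8,8)
BNE L0: not taken
LSL r0, r0, #1 → r0=29<<1=58
STR r3, [208] → M[208]=29
halt.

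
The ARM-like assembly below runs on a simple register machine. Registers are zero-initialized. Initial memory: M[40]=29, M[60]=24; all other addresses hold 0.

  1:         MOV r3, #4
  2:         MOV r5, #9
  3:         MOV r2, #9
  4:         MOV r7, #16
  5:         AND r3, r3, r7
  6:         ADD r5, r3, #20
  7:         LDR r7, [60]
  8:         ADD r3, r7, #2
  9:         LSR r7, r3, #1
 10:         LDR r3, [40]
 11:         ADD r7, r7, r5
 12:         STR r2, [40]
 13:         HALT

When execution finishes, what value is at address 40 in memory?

9

after MOV r3, #4: r3=4
after MOV r5, #9: r5=9
after MOV r2, #9: r2=9
after MOV r7, #16: r7=16
after AND r3, r3, r7: r3=4&16=0
after ADD r5, r3, #20: r5=0+20=20
after LDR r7, [60]: r7=M[60]=24
after ADD r3, r7, #2: r3=24+2=26
after LSR r7, r3, #1: r7=26>>1=13
after LDR r3, [40]: r3=M[40]=29
after ADD r7, r7, r5: r7=13+20=33
STR r2, [40] → M[40]=9
halt.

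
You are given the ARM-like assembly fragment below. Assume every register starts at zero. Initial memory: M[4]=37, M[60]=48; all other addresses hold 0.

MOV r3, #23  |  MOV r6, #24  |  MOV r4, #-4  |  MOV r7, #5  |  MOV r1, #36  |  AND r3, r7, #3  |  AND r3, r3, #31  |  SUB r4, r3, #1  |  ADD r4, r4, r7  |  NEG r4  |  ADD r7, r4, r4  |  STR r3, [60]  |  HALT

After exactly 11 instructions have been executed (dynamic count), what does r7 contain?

-10

MOV r3, #23 → r3=23
MOV r6, #24 → r6=24
MOV r4, #-4 → r4=-4
MOV r7, #5 → r7=5
MOV r1, #36 → r1=36
AND r3, r7, #3 → r3=5&3=1
AND r3, r3, #31 → r3=1&31=1
SUB r4, r3, #1 → r4=1-1=0
ADD r4, r4, r7 → r4=0+5=5
NEG r4 → r4=-(5)=-5
ADD r7, r4, r4 → r7=(-5)+(-5)=-10
After step 11: r7 = -10.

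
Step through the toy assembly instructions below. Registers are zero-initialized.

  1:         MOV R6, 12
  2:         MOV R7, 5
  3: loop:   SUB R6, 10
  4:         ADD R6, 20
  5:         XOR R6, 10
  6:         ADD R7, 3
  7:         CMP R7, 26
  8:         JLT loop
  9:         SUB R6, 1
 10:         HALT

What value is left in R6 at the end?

123

MOV R6, 12 → R6=12
MOV R7, 5 → R7=5
SUB R6, 10 → R6=12-10=2
ADD R6, 20 → R6=2+20=22
XOR R6, 10 → R6=22^10=28
ADD R7, 3 → R7=5+3=8
CMP R7, 26  (cmp 8,26)
JLT loop: taken
SUB R6, 10 → R6=28-10=18
ADD R6, 20 → R6=18+20=38
XOR R6, 10 → R6=38^10=44
ADD R7, 3 → R7=8+3=11
CMP R7, 26  (cmp 11,26)
JLT loop: taken
SUB R6, 10 → R6=44-10=34
ADD R6, 20 → R6=34+20=54
XOR R6, 10 → R6=54^10=60
ADD R7, 3 → R7=11+3=14
CMP R7, 26  (cmp 14,26)
JLT loop: taken
SUB R6, 10 → R6=60-10=50
ADD R6, 20 → R6=50+20=70
XOR R6, 10 → R6=70^10=76
ADD R7, 3 → R7=14+3=17
CMP R7, 26  (cmp 17,26)
JLT loop: taken
SUB R6, 10 → R6=76-10=66
ADD R6, 20 → R6=66+20=86
XOR R6, 10 → R6=86^10=92
ADD R7, 3 → R7=17+3=20
CMP R7, 26  (cmp 20,26)
JLT loop: taken
SUB R6, 10 → R6=92-10=82
ADD R6, 20 → R6=82+20=102
XOR R6, 10 → R6=102^10=108
ADD R7, 3 → R7=20+3=23
CMP R7, 26  (cmp 23,26)
JLT loop: taken
SUB R6, 10 → R6=108-10=98
ADD R6, 20 → R6=98+20=118
XOR R6, 10 → R6=118^10=124
ADD R7, 3 → R7=23+3=26
CMP R7, 26  (cmp 26,26)
JLT loop: not taken
SUB R6, 1 → R6=124-1=123
halt.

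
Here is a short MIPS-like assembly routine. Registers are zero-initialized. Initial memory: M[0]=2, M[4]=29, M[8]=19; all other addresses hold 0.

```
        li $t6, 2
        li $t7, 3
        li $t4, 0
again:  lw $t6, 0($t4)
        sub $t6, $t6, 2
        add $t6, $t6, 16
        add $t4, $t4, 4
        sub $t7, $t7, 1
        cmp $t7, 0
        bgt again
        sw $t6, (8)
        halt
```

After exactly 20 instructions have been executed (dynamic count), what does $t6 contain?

33

$t6=2
$t7=3
$t4=0
$t6=M[0]=2
$t6=2-2=0
$t6=0+16=16
$t4=0+4=4
$t7=3-1=2
cmp $t7, 0  (cmp 2,0)
bgt again: taken
$t6=M[4]=29
$t6=29-2=27
$t6=27+16=43
$t4=4+4=8
$t7=2-1=1
cmp $t7, 0  (cmp 1,0)
bgt again: taken
$t6=M[8]=19
$t6=19-2=17
$t6=17+16=33
After step 20: $t6 = 33.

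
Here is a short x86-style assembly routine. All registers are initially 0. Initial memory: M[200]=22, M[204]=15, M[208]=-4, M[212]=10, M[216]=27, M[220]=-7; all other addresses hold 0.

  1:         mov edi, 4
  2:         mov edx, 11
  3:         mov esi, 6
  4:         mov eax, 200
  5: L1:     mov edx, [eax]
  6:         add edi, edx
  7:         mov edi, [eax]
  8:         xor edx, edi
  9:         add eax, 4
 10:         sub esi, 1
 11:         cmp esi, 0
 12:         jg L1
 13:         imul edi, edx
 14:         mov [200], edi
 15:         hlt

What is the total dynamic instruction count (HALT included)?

55

mov edi, 4 → edi=4
mov edx, 11 → edx=11
mov esi, 6 → esi=6
mov eax, 200 → eax=200
mov edx, [eax] → edx=M[200]=22
add edi, edx → edi=4+22=26
mov edi, [eax] → edi=M[200]=22
xor edx, edi → edx=22^22=0
add eax, 4 → eax=200+4=204
sub esi, 1 → esi=6-1=5
cmp esi, 0  (cmp 5,0)
jg L1: taken
mov edx, [eax] → edx=M[204]=15
add edi, edx → edi=22+15=37
mov edi, [eax] → edi=M[204]=15
xor edx, edi → edx=15^15=0
add eax, 4 → eax=204+4=208
sub esi, 1 → esi=5-1=4
cmp esi, 0  (cmp 4,0)
jg L1: taken
mov edx, [eax] → edx=M[208]=-4
add edi, edx → edi=15+(-4)=11
mov edi, [eax] → edi=M[208]=-4
xor edx, edi → edx=(-4)^(-4)=0
add eax, 4 → eax=208+4=212
sub esi, 1 → esi=4-1=3
cmp esi, 0  (cmp 3,0)
jg L1: taken
mov edx, [eax] → edx=M[212]=10
add edi, edx → edi=(-4)+10=6
mov edi, [eax] → edi=M[212]=10
xor edx, edi → edx=10^10=0
add eax, 4 → eax=212+4=216
sub esi, 1 → esi=3-1=2
cmp esi, 0  (cmp 2,0)
jg L1: taken
mov edx, [eax] → edx=M[216]=27
add edi, edx → edi=10+27=37
mov edi, [eax] → edi=M[216]=27
xor edx, edi → edx=27^27=0
add eax, 4 → eax=216+4=220
sub esi, 1 → esi=2-1=1
cmp esi, 0  (cmp 1,0)
jg L1: taken
mov edx, [eax] → edx=M[220]=-7
add edi, edx → edi=27+(-7)=20
mov edi, [eax] → edi=M[220]=-7
xor edx, edi → edx=(-7)^(-7)=0
add eax, 4 → eax=220+4=224
sub esi, 1 → esi=1-1=0
cmp esi, 0  (cmp 0,0)
jg L1: not taken
imul edi, edx → edi=(-7)*0=0
mov [200], edi → M[200]=0
halt.
Total executed instructions: 55.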